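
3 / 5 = 0.60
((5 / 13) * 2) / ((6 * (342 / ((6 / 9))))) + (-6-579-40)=-12504370 / 20007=-625.00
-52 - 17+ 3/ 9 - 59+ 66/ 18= -124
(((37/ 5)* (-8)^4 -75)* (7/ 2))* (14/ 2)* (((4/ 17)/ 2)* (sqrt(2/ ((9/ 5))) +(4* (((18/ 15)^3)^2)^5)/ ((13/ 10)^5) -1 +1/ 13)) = 7407673* sqrt(10)/ 255 +16066285226138666965027902604788/ 723506510257720947265625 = 22298000.96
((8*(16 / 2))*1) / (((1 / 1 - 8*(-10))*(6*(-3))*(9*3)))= -32 / 19683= -0.00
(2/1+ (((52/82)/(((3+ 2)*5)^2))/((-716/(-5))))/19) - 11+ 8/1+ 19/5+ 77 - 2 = 2712127463/34860250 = 77.80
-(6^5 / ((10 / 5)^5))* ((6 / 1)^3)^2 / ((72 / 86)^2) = -16175052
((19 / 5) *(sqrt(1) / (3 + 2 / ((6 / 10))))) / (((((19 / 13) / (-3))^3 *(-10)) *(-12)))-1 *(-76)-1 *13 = 62.96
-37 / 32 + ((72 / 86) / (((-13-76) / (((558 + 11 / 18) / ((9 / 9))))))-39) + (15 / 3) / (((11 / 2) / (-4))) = -66071925 / 1347104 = -49.05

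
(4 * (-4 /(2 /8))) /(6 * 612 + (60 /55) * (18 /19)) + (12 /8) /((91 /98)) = 996691 /623727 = 1.60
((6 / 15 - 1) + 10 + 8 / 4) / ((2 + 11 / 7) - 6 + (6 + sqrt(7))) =665 / 94 - 931* sqrt(7) / 470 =1.83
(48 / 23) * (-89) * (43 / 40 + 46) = -1005522 / 115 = -8743.67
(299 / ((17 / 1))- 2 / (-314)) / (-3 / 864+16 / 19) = 256965120 / 12248041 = 20.98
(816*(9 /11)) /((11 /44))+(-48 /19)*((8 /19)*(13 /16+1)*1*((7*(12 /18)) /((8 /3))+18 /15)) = 52910754 /19855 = 2664.86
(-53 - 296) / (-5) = 349 / 5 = 69.80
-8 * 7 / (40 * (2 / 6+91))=-21 / 1370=-0.02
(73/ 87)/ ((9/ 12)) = 292/ 261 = 1.12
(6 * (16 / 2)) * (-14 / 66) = -112 / 11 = -10.18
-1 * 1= -1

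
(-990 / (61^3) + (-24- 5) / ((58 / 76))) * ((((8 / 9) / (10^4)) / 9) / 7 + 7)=-3056934338662 / 11490913125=-266.03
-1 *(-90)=90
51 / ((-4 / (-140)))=1785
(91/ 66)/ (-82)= -91/ 5412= -0.02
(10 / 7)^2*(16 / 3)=10.88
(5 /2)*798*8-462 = 15498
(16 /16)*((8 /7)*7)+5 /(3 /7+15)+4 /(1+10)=10321 /1188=8.69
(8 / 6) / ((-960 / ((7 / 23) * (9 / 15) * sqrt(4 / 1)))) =-7 / 13800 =-0.00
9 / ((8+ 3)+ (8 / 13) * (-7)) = 39 / 29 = 1.34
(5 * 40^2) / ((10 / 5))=4000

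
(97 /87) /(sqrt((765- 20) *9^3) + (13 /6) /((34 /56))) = -300118 /40964906449 + 2270673 *sqrt(745) /40964906449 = 0.00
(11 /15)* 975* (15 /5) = 2145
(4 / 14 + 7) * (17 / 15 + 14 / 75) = 1683 / 175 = 9.62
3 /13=0.23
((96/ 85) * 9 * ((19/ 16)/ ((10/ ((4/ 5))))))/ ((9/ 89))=20292/ 2125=9.55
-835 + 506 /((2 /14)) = 2707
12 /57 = 4 /19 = 0.21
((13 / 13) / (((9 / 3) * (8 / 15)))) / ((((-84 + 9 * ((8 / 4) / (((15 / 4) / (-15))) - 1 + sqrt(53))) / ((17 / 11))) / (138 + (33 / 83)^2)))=-134834225 / 140425376 - 80900535 * sqrt(53) / 1544679136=-1.34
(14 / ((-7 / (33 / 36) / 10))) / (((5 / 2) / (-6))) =44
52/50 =26/25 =1.04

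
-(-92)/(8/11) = 253/2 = 126.50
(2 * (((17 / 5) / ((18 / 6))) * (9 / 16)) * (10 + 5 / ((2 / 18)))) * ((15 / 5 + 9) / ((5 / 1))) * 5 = 1683 / 2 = 841.50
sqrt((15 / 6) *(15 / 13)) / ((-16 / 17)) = -85 *sqrt(78) / 416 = -1.80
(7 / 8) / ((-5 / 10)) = -7 / 4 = -1.75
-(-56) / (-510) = -28 / 255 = -0.11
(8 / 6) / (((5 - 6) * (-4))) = 1 / 3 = 0.33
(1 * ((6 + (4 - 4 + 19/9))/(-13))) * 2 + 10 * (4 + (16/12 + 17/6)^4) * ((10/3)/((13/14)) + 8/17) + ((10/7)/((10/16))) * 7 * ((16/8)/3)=1332908921/107406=12410.00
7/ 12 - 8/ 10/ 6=9/ 20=0.45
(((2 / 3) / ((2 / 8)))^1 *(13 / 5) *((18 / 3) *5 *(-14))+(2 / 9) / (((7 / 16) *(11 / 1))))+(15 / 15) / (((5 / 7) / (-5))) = -2022835 / 693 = -2918.95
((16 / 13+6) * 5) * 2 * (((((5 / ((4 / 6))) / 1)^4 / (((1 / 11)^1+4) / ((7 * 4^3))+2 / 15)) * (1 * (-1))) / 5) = -43970850000 / 136903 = -321182.52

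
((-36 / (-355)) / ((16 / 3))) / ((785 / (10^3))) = 270 / 11147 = 0.02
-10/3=-3.33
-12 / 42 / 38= -1 / 133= -0.01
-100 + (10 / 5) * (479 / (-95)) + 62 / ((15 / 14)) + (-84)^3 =-168935522 / 285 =-592756.22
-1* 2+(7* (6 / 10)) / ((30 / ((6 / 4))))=-179 / 100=-1.79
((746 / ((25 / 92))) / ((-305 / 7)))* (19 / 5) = -9128056 / 38125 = -239.42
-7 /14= -1 /2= -0.50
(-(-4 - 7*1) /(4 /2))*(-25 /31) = -275 /62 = -4.44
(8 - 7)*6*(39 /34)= 6.88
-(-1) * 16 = 16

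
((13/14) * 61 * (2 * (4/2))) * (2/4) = 793/7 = 113.29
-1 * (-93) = 93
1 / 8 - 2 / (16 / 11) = -5 / 4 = -1.25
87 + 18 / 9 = 89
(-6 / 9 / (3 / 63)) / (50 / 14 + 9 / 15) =-245 / 73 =-3.36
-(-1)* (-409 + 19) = -390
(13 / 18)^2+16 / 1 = 5353 / 324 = 16.52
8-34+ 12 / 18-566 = -1774 / 3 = -591.33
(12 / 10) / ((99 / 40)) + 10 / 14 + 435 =100762 / 231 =436.20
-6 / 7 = -0.86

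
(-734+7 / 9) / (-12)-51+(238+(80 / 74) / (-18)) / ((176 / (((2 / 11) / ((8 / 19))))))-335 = -1254489455 / 3868128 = -324.31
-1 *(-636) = 636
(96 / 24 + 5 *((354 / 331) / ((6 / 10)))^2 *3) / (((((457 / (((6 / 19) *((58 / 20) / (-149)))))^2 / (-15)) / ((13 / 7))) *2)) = -835352745552 / 6418538798794959515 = -0.00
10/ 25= 2/ 5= 0.40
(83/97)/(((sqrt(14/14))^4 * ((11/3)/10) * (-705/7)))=-1162/50149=-0.02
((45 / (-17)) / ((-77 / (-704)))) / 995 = -576 / 23681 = -0.02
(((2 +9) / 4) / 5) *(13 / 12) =143 / 240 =0.60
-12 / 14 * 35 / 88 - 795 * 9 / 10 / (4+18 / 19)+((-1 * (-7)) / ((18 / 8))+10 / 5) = -650732 / 4653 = -139.85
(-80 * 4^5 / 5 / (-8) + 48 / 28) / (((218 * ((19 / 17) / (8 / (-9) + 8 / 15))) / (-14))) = 3902656 / 93195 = 41.88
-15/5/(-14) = 3/14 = 0.21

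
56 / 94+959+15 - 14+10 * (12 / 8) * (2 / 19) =859222 / 893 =962.17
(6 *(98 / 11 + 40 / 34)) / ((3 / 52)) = 196144 / 187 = 1048.90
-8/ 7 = -1.14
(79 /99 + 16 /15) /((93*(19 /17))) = 15691 /874665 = 0.02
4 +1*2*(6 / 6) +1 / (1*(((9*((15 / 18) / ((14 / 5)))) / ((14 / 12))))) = 1448 / 225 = 6.44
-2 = -2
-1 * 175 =-175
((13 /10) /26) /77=1 /1540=0.00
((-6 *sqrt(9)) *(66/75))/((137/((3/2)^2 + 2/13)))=-0.28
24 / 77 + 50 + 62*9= 46840 / 77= 608.31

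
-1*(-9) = 9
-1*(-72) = 72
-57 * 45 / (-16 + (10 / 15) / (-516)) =397062 / 2477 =160.30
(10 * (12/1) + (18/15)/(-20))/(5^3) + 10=10.96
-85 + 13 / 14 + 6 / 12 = -585 / 7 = -83.57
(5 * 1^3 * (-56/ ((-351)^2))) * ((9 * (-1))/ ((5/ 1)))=56/ 13689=0.00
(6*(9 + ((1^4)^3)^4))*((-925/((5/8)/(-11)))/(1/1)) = 976800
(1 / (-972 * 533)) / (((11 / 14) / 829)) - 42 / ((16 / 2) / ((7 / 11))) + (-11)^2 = 670508257 / 5698836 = 117.66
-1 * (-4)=4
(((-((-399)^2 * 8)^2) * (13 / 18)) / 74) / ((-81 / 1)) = 65083349968 / 333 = 195445495.40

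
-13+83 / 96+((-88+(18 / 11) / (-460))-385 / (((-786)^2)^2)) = -96697187527323409 / 965629900968480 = -100.14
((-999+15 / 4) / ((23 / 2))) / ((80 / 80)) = -3981 / 46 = -86.54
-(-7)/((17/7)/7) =343/17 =20.18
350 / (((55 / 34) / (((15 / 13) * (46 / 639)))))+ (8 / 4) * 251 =519.97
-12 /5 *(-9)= 108 /5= 21.60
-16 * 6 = -96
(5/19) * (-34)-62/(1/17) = -20196/19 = -1062.95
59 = 59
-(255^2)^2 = -4228250625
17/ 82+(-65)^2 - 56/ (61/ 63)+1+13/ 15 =312817921/ 75030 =4169.24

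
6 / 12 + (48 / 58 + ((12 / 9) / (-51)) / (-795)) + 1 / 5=10777093 / 7054830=1.53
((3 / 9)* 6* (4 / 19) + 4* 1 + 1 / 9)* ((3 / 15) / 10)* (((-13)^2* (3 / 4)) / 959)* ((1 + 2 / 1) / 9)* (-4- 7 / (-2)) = -0.00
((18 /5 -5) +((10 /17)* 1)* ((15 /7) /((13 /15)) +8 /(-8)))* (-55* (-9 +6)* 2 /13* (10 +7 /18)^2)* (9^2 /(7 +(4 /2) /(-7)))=-280280649 /15886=-17643.25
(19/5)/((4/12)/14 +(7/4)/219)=38836/325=119.50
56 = 56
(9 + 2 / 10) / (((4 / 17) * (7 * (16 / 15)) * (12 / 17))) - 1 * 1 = 5751 / 896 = 6.42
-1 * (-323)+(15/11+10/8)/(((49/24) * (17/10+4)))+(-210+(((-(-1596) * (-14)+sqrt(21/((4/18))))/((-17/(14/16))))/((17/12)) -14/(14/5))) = 2722968284/2959649 -63 * sqrt(42)/1156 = 919.68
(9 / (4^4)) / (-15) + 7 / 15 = 1783 / 3840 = 0.46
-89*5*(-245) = 109025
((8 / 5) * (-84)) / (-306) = 112 / 255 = 0.44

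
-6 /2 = -3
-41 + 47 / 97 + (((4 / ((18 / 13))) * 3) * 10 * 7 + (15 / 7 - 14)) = 1129097 / 2037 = 554.29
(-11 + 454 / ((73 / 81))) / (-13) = -2767 / 73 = -37.90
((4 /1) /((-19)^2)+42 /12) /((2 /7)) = 17745 /1444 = 12.29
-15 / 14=-1.07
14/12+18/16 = 55/24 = 2.29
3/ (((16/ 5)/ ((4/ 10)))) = 3/ 8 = 0.38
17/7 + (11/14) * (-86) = -456/7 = -65.14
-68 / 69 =-0.99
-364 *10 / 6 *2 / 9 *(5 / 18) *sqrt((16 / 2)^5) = -1164800 *sqrt(2) / 243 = -6778.91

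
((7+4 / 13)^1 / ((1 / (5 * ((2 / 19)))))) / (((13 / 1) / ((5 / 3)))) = 0.49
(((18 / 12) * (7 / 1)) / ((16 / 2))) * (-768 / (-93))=336 / 31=10.84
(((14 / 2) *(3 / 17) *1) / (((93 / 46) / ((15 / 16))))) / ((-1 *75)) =-161 / 21080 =-0.01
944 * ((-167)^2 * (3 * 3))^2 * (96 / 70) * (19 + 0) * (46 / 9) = 277225425252997632 / 35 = 7920726435799932.34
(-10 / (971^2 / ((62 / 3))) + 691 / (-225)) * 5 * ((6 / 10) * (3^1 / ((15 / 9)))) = -1954648893 / 117855125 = -16.59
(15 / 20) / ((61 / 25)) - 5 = -1145 / 244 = -4.69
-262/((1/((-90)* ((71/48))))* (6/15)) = 697575/8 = 87196.88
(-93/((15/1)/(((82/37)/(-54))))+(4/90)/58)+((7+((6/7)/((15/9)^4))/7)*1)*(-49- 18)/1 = -416831006827/887236875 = -469.81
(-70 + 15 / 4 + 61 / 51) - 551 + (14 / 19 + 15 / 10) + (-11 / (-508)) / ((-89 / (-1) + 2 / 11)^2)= -48463326466591 / 78954021162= -613.82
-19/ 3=-6.33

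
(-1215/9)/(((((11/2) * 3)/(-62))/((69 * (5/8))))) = 481275/22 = 21876.14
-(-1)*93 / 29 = 93 / 29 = 3.21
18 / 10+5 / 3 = 52 / 15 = 3.47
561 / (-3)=-187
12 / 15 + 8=8.80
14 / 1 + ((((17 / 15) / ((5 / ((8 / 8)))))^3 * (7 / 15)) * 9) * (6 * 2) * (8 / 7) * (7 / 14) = 3359858 / 234375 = 14.34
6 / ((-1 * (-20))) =3 / 10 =0.30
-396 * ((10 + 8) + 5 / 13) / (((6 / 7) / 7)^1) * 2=-1545852 / 13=-118911.69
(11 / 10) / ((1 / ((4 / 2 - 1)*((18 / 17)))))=99 / 85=1.16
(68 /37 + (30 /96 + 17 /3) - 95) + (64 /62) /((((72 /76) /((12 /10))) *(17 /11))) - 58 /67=-9113950471 /104514640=-87.20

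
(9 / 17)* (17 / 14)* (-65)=-585 / 14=-41.79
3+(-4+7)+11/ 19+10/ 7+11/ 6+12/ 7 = 9221/ 798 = 11.56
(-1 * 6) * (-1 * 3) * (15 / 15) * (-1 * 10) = -180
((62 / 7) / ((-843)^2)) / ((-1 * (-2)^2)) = -0.00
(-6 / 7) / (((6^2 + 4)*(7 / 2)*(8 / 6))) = -9 / 1960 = -0.00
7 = 7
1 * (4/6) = 2/3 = 0.67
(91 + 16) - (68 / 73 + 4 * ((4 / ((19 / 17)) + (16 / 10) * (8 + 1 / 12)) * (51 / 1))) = -22624999 / 6935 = -3262.44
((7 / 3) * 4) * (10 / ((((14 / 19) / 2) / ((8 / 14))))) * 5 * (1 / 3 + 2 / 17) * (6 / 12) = 174800 / 1071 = 163.21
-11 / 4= -2.75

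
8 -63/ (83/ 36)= -1604/ 83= -19.33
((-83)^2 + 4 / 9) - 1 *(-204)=63841 / 9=7093.44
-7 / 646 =-0.01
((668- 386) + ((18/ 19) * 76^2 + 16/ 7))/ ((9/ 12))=161176/ 21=7675.05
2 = 2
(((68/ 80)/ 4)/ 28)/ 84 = 0.00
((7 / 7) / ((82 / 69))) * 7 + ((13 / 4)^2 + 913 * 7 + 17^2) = 4392873 / 656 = 6696.45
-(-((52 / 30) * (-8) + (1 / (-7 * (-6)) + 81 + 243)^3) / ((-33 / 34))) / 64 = -214238436844909 / 391184640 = -547665.77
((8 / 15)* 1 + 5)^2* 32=220448 / 225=979.77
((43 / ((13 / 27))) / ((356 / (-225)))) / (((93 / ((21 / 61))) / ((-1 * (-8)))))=-3657150 / 2187887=-1.67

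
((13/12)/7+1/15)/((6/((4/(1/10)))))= 31/21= 1.48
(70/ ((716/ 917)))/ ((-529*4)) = -32095/ 757528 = -0.04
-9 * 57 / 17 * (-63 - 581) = 330372 / 17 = 19433.65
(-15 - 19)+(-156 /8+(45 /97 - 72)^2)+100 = 97174479 /18818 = 5163.91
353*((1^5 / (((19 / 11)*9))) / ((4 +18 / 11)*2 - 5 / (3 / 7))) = -42713 / 741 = -57.64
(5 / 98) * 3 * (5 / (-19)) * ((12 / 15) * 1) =-0.03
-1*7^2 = -49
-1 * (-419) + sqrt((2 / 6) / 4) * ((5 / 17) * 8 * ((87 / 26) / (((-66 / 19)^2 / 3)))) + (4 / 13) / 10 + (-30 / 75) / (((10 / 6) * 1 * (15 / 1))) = 52345 * sqrt(3) / 160446 + 680899 / 1625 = 419.58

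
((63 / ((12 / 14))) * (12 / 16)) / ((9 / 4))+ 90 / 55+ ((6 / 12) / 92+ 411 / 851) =1993875 / 74888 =26.62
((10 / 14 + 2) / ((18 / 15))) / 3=95 / 126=0.75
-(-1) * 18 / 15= 6 / 5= 1.20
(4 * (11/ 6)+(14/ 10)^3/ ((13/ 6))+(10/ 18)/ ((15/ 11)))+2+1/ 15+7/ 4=2250589/ 175500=12.82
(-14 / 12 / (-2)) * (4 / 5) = 7 / 15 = 0.47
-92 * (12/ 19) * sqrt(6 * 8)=-4416 * sqrt(3)/ 19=-402.57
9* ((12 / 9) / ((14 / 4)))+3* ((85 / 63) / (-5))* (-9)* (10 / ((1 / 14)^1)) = 7164 / 7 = 1023.43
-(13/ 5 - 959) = 956.40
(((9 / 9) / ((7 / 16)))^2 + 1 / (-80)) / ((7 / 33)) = 674223 / 27440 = 24.57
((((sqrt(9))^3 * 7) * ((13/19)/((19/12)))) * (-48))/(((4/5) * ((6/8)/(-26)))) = 61326720/361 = 169880.11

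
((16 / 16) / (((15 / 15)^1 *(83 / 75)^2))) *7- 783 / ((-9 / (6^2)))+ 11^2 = 22449292 / 6889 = 3258.72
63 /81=7 /9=0.78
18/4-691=-1373/2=-686.50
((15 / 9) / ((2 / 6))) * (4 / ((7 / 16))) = 320 / 7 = 45.71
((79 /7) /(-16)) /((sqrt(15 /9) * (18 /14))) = -79 * sqrt(15) /720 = -0.42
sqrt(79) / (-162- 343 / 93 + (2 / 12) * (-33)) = -186 * sqrt(79) / 31841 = -0.05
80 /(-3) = -80 /3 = -26.67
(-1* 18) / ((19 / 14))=-252 / 19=-13.26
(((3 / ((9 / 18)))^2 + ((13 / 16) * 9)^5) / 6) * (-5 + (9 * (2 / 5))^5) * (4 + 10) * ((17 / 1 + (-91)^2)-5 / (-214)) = 170528906100337774591287 / 701235200000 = 243183608153.64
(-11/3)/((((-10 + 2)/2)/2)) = 11/6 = 1.83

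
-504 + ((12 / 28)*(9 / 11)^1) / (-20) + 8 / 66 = -2328001 / 4620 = -503.90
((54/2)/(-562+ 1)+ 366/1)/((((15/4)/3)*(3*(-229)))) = -91244/214115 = -0.43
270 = 270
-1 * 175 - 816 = -991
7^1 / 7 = 1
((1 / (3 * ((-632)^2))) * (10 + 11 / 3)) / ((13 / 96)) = 41 / 486798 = 0.00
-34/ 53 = -0.64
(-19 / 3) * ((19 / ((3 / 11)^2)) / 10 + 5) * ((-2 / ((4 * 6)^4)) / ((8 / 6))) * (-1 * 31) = -1619161 / 59719680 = -0.03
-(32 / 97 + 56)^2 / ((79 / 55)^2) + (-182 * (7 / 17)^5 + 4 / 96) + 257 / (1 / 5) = -510436814687549191 / 2001029539095192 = -255.09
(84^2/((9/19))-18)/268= 7439/134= 55.51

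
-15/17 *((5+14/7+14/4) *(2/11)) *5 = -1575/187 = -8.42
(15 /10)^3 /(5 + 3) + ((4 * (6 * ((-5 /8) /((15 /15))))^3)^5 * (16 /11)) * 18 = -3941045013427582311 /360448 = -10933740826492.54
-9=-9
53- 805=-752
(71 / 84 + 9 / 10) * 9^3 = 178119 / 140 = 1272.28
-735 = -735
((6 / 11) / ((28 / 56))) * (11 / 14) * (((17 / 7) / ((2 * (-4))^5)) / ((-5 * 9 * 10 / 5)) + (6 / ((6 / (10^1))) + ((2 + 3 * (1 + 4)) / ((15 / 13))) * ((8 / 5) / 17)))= 1175322709 / 120422400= 9.76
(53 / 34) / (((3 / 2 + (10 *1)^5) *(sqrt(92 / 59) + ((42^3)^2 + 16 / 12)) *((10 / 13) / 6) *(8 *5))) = 1506158748986931 / 2719828008688461977946725351800 - 18603 *sqrt(1357) / 5439656017376923955893450703600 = 0.00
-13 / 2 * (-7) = 91 / 2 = 45.50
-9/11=-0.82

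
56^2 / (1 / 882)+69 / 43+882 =2766835.60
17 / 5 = 3.40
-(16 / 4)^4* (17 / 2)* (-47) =102272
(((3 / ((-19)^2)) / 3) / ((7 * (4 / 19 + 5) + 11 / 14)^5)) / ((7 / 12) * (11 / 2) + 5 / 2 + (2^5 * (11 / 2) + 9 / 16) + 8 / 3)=59022957056 / 282964755652920324040409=0.00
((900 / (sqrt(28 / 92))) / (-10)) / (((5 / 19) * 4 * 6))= -25.83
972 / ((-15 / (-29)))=9396 / 5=1879.20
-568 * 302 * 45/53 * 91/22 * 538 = -188956338480/583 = -324110357.60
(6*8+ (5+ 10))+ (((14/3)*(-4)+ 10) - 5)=148/3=49.33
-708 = -708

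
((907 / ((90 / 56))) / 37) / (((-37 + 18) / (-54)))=152376 / 3515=43.35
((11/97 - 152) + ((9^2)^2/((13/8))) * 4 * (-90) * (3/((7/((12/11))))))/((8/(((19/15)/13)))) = -417990261189/50490440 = -8278.60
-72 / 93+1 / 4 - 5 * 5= -3165 / 124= -25.52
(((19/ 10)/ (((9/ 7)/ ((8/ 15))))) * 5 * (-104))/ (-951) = 55328/ 128385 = 0.43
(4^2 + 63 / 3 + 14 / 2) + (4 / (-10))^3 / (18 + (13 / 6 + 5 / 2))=93494 / 2125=44.00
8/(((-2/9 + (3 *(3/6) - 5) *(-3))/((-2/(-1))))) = 1.56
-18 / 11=-1.64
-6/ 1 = -6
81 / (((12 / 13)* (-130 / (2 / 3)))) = -0.45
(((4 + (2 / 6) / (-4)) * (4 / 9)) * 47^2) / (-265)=-103823 / 7155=-14.51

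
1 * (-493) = -493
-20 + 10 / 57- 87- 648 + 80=-38465 / 57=-674.82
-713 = -713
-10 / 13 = -0.77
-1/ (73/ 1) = -1/ 73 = -0.01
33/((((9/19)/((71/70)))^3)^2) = 66292497847549373411/20841167403000000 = 3180.84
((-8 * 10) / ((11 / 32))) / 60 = -128 / 33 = -3.88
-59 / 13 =-4.54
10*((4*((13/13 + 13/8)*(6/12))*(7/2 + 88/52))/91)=2025/676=3.00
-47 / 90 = -0.52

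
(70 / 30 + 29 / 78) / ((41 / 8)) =844 / 1599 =0.53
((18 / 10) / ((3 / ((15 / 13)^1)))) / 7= 9 / 91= 0.10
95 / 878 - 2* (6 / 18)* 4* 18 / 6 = -6929 / 878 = -7.89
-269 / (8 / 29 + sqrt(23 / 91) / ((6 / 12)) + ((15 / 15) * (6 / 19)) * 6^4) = -760908026606 / 1158437357321 + 81668669 * sqrt(2093) / 2316874714642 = -0.66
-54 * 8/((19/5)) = -2160/19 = -113.68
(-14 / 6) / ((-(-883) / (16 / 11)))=-0.00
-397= -397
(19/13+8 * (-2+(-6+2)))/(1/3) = -1815/13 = -139.62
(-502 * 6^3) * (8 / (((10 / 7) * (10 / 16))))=-24288768 / 25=-971550.72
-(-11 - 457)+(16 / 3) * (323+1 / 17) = 111740 / 51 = 2190.98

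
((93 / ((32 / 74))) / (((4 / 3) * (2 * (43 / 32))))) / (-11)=-10323 / 1892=-5.46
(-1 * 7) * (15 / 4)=-105 / 4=-26.25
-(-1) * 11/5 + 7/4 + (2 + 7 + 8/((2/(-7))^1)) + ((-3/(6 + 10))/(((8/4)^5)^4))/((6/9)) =-2524971053/167772160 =-15.05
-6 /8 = -0.75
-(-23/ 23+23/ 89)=0.74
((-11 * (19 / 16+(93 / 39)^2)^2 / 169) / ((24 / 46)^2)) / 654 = -2010328155011 / 116369808482304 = -0.02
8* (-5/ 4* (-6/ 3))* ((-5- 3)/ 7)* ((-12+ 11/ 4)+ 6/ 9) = 4120/ 21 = 196.19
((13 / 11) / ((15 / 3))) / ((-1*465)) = -13 / 25575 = -0.00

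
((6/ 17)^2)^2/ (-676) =-324/ 14115049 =-0.00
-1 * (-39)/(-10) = -39/10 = -3.90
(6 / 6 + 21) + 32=54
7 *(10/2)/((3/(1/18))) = 35/54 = 0.65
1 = 1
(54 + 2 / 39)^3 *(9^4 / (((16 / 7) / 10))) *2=19917101942640 / 2197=9065590324.37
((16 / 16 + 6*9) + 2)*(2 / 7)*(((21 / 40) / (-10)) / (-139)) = 171 / 27800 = 0.01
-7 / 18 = -0.39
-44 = -44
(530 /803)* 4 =2120 /803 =2.64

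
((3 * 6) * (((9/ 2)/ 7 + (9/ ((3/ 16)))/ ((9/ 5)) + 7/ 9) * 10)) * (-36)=-1274040/ 7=-182005.71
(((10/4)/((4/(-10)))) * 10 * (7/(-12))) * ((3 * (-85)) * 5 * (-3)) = 1115625/8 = 139453.12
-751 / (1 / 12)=-9012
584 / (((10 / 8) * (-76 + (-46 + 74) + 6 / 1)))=-1168 / 105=-11.12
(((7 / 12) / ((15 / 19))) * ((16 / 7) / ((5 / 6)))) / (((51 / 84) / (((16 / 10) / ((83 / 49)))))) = 1668352 / 529125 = 3.15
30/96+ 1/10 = 33/80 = 0.41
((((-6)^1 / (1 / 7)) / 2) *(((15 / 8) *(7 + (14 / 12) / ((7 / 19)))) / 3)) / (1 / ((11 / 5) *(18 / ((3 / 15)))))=-211365 / 8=-26420.62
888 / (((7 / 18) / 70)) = 159840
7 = 7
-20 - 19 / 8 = -179 / 8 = -22.38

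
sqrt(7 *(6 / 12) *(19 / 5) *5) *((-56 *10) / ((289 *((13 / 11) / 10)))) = -30800 *sqrt(266) / 3757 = -133.71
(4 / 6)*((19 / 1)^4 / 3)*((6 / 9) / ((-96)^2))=130321 / 62208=2.09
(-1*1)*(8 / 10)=-4 / 5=-0.80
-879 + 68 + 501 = -310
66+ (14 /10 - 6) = 307 /5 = 61.40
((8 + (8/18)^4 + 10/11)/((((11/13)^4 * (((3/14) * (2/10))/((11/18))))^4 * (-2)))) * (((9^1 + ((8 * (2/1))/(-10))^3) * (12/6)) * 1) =-3162352525191580737193736205010/120373254183671877620331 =-26271222.35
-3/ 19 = -0.16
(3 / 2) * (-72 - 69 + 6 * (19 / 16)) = -3213 / 16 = -200.81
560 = 560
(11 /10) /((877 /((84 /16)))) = 231 /35080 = 0.01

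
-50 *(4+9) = -650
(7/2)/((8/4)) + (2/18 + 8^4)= 147523/36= 4097.86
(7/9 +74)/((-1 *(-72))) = 673/648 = 1.04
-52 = -52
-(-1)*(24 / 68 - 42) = -41.65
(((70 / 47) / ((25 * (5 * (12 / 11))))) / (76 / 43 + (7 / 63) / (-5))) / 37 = 903 / 5338730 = 0.00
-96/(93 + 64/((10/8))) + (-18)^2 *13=3036372/721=4211.33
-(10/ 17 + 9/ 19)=-1.06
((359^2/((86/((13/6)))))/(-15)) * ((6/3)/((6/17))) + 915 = -7236401/23220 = -311.65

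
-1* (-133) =133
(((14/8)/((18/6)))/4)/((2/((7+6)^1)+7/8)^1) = 91/642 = 0.14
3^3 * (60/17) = 1620/17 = 95.29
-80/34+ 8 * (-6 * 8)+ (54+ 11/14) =-78913/238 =-331.57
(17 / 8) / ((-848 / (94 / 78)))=-799 / 264576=-0.00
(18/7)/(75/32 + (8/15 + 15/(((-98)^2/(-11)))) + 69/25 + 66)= 14817600/412702529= 0.04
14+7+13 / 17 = 370 / 17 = 21.76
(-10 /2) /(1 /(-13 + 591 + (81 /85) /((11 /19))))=-541969 /187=-2898.23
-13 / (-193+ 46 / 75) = 0.07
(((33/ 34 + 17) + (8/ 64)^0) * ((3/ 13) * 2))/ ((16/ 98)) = 94815/ 1768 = 53.63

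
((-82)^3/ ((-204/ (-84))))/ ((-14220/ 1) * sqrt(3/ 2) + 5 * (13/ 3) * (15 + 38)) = 7977743592/ 9241014275 + 49394853648 * sqrt(6)/ 9241014275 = 13.96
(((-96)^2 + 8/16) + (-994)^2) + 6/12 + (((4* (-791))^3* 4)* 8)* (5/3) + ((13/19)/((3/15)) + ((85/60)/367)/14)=-1689304333090.25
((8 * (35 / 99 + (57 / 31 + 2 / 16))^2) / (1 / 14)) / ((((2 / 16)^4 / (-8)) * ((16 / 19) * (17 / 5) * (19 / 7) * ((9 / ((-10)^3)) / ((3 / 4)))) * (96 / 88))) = 25376617440160000 / 131006403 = 193705169.05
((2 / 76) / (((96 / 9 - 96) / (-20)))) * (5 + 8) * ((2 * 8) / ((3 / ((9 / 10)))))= 117 / 304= 0.38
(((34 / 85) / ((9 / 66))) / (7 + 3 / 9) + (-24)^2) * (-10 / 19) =-5764 / 19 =-303.37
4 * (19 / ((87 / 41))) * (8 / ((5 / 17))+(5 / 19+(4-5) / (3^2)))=3835304 / 3915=979.64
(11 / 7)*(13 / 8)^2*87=161733 / 448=361.01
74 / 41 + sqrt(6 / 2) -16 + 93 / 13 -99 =-56520 / 533 + sqrt(3) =-104.31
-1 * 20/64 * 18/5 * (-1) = 9/8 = 1.12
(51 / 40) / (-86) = -0.01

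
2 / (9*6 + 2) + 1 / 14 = 3 / 28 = 0.11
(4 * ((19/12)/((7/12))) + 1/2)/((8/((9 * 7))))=1431/16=89.44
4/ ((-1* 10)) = -2/ 5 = -0.40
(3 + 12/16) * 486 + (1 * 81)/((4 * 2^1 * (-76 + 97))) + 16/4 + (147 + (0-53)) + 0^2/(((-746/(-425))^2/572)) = 107575/56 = 1920.98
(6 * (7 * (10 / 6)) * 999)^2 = 4890204900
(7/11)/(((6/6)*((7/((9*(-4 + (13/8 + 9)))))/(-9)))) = -4293/88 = -48.78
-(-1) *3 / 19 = 3 / 19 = 0.16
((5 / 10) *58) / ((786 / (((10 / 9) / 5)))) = 29 / 3537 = 0.01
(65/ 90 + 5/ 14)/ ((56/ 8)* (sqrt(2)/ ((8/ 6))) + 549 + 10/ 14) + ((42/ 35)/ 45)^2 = 1782060892/ 666198129375 -6664* sqrt(2)/ 355305669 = 0.00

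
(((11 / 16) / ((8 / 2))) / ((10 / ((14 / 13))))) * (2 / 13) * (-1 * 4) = -77 / 6760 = -0.01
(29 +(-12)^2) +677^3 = 310288906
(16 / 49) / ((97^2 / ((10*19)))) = 3040 / 461041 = 0.01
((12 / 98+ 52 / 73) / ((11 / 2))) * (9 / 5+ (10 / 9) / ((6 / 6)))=782332 / 1770615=0.44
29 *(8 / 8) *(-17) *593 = -292349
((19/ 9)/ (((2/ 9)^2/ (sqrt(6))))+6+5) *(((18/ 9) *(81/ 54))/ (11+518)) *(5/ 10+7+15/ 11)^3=22244625/ 512072+3803830875 *sqrt(6)/ 22531168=456.98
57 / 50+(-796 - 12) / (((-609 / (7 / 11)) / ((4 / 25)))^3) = 31224154541549 / 27389609156250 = 1.14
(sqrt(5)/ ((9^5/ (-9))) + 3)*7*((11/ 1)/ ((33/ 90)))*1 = 630 -70*sqrt(5)/ 2187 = 629.93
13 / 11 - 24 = -251 / 11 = -22.82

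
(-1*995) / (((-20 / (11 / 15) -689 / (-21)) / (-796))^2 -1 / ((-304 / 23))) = -319592648861640 / 24316753541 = -13142.90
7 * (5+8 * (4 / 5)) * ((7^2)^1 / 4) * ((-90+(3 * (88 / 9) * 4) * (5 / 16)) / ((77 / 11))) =-7448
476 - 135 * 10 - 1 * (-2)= -872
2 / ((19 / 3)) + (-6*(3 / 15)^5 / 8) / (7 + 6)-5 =-14462557 / 3087500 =-4.68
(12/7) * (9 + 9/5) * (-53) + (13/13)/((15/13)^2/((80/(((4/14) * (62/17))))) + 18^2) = -895182164804/912283785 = -981.25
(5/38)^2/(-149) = -25/215156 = -0.00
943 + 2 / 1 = 945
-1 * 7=-7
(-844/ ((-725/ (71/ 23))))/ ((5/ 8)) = 479392/ 83375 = 5.75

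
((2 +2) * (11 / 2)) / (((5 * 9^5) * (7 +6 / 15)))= 22 / 2184813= 0.00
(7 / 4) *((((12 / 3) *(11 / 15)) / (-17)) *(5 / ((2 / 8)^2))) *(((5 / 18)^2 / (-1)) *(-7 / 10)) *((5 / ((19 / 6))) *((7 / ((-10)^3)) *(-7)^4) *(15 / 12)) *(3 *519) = 1567202329 / 23256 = 67389.16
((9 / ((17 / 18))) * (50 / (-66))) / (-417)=450 / 25993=0.02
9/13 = 0.69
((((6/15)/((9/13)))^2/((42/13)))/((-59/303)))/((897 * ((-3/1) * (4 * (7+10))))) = 17069/5886055350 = 0.00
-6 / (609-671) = 3 / 31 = 0.10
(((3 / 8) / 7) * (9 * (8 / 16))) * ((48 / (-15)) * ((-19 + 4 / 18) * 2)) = 1014 / 35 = 28.97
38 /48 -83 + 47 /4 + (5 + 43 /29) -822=-616639 /696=-885.98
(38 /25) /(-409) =-38 /10225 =-0.00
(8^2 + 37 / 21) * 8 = 11048 / 21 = 526.10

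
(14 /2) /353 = 7 /353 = 0.02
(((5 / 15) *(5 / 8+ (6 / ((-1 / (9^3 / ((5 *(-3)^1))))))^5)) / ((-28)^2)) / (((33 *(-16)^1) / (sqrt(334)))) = -52708129816245769 *sqrt(334) / 31046400000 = -31026986.14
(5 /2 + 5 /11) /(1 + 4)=0.59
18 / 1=18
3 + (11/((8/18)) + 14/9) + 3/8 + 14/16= 275/9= 30.56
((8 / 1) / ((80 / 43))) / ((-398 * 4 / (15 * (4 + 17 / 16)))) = -10449 / 50944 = -0.21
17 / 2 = 8.50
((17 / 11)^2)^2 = 83521 / 14641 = 5.70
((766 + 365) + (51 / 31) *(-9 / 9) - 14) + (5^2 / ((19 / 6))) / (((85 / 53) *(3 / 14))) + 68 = 12078952 / 10013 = 1206.33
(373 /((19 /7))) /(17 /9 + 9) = 3357 /266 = 12.62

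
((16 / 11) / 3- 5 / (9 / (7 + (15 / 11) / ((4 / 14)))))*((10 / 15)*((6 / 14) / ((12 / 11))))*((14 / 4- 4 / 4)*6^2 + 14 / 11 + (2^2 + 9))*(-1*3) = 125023 / 252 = 496.12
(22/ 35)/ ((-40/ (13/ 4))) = -143/ 2800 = -0.05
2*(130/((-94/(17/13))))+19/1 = 723/47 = 15.38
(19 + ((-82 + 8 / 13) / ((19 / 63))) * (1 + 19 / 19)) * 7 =-900305 / 247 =-3644.96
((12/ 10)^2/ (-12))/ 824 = -3/ 20600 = -0.00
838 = 838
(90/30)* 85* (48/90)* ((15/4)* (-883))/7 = -450330/7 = -64332.86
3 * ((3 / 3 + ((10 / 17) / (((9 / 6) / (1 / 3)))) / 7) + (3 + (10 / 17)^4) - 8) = -11.58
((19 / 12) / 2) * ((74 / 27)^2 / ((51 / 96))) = 416176 / 37179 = 11.19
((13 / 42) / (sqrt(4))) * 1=13 / 84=0.15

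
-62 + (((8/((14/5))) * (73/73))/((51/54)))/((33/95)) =-53.29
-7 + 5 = -2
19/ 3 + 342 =1045/ 3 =348.33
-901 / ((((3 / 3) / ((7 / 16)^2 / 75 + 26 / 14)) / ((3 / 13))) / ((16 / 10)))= -225198643 / 364000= -618.68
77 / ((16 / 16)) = 77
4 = 4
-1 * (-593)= 593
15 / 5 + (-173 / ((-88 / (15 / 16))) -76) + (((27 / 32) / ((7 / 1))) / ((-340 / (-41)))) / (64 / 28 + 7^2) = -1528627579 / 21482560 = -71.16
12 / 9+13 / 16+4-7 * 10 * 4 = -13145 / 48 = -273.85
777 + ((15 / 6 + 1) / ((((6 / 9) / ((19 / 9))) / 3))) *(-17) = 847 / 4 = 211.75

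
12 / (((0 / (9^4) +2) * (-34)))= -3 / 17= -0.18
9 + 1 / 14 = 127 / 14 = 9.07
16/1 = 16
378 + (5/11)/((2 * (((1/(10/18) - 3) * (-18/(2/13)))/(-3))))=1945919/5148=378.00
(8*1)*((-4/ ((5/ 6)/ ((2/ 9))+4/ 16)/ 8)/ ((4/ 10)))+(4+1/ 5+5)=67/ 10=6.70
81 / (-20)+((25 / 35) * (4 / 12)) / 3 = -5003 / 1260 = -3.97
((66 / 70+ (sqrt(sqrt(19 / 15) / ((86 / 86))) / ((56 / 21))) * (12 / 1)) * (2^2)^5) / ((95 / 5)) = 33792 / 665+ 1536 * 15^(3 / 4) * 19^(1 / 4) / 95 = 308.11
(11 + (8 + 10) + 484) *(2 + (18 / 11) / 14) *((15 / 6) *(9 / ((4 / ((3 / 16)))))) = 11288565 / 9856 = 1145.35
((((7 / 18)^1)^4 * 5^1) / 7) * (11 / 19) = 18865 / 1994544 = 0.01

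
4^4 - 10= 246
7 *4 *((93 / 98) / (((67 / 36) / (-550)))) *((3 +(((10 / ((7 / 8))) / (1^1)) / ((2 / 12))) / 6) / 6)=-61993800 / 3283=-18883.28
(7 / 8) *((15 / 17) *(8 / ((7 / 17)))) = 15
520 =520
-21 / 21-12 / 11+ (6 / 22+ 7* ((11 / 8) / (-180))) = -29647 / 15840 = -1.87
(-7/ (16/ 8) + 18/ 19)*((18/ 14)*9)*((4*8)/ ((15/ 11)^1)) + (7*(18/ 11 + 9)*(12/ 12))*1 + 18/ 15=-4516971/ 7315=-617.49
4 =4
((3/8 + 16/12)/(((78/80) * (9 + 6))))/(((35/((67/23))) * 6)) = 0.00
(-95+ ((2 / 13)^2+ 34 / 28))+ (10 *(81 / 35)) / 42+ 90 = -53181 / 16562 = -3.21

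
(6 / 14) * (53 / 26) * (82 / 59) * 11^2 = 788799 / 5369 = 146.92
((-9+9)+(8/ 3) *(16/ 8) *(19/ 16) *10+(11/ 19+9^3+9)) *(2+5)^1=319963/ 57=5613.39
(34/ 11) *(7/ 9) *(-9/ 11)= -238/ 121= -1.97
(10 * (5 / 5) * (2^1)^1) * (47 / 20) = 47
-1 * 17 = -17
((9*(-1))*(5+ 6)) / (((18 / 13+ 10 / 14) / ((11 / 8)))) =-99099 / 1528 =-64.86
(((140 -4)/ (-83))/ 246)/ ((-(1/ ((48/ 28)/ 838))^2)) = 816/ 29274270067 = 0.00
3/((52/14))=21/26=0.81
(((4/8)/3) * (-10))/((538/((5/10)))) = -0.00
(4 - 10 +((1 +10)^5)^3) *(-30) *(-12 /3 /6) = 83544963388312900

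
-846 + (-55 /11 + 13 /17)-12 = -862.24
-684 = -684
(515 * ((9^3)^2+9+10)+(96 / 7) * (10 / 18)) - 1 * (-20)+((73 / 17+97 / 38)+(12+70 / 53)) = 196791153054635 / 718998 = 273701947.79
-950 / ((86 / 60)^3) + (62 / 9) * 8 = -191414528 / 715563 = -267.50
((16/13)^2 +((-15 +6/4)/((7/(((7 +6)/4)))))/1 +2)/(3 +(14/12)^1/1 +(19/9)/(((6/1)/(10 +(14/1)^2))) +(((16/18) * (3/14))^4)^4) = -5324781032036418247057665/148247396104606778542833764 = -0.04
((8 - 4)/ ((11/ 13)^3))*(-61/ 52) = -10309/ 1331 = -7.75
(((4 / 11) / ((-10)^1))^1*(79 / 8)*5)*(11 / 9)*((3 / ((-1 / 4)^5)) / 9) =20224 / 27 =749.04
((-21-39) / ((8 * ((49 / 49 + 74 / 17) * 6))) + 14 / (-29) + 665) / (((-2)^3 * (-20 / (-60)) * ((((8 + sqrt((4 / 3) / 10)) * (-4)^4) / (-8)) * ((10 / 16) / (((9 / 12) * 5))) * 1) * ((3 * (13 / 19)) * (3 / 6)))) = 5995413045 / 1051715392-399694203 * sqrt(30) / 8413723136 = 5.44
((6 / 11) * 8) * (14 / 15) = 224 / 55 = 4.07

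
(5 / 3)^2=25 / 9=2.78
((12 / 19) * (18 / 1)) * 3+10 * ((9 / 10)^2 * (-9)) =-7371 / 190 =-38.79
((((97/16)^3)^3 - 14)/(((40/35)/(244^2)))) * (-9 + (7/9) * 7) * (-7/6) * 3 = 138611993279679588276377/19327352832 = 7171804358545.26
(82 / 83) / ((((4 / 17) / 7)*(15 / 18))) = 14637 / 415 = 35.27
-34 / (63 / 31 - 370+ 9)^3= 506447 / 689003384576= 0.00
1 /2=0.50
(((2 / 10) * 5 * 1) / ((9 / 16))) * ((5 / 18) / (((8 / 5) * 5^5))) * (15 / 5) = 1 / 3375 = 0.00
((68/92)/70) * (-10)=-17/161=-0.11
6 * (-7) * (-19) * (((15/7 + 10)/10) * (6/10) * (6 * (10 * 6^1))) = 209304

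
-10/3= -3.33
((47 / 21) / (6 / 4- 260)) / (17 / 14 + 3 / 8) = -0.01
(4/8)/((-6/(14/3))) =-7/18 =-0.39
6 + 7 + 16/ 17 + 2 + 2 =305/ 17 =17.94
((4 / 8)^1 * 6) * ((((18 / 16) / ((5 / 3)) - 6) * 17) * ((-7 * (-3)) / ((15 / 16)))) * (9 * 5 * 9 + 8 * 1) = -62809866 / 25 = -2512394.64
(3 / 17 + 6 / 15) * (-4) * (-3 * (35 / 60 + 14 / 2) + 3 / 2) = 49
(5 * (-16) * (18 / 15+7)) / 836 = -0.78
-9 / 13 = -0.69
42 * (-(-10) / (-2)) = -210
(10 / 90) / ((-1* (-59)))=1 / 531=0.00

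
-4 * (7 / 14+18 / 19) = -110 / 19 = -5.79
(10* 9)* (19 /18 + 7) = 725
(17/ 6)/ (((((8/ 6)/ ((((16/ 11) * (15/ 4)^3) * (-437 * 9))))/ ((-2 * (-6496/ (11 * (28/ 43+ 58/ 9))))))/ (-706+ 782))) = -1347309090886500/ 166133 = -8109822195.99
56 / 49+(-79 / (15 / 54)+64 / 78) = -385526 / 1365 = -282.44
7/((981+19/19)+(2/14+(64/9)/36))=3969/556987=0.01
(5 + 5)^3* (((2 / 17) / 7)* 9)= 18000 / 119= 151.26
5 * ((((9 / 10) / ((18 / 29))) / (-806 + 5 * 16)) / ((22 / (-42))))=0.02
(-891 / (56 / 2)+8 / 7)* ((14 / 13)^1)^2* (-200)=1202600 / 169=7115.98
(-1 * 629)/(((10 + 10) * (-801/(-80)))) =-2516/801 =-3.14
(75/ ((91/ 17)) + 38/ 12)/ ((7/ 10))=46895/ 1911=24.54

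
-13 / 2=-6.50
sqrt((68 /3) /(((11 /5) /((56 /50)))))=4 * sqrt(19635) /165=3.40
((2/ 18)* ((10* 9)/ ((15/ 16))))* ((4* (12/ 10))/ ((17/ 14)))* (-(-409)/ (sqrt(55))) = 1465856* sqrt(55)/ 4675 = 2325.36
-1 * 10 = -10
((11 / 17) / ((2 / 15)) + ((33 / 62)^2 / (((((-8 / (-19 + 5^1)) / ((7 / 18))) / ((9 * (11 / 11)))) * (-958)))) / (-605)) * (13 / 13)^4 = 12152429097 / 2504135360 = 4.85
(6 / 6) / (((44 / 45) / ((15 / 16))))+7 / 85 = 62303 / 59840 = 1.04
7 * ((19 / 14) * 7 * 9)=598.50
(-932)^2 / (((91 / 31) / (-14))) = -53854688 / 13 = -4142668.31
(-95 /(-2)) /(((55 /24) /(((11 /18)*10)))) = 380 /3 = 126.67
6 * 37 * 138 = 30636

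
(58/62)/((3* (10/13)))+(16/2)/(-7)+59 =379289/6510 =58.26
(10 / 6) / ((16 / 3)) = 5 / 16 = 0.31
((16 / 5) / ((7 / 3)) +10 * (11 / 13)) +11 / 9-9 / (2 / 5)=-93733 / 8190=-11.44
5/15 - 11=-32/3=-10.67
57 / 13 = 4.38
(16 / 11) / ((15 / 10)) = 32 / 33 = 0.97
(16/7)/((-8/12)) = -24/7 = -3.43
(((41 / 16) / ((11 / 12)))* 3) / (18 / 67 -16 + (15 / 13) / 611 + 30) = 196374789 / 334158572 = 0.59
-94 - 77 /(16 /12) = -607 /4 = -151.75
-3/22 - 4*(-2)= 173/22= 7.86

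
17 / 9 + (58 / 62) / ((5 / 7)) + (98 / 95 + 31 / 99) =264923 / 58311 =4.54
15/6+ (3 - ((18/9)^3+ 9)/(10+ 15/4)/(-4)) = 639/110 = 5.81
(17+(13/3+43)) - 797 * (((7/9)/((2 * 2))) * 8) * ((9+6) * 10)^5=-282436874999807/3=-94145624999935.67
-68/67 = -1.01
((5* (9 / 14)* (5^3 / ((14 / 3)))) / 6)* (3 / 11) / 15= 1125 / 4312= 0.26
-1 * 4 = -4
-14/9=-1.56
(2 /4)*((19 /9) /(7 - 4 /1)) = 19 /54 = 0.35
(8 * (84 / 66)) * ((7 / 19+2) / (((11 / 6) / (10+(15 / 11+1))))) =4112640 / 25289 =162.63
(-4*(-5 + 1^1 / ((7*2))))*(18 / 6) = 414 / 7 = 59.14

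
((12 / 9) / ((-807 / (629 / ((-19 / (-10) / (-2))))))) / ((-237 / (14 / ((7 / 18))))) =-0.17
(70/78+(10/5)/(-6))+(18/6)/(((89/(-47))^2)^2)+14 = 36208515565/2446947399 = 14.80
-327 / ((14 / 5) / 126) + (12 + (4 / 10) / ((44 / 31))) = -1617299 / 110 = -14702.72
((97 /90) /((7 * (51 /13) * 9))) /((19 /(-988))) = -32786 /144585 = -0.23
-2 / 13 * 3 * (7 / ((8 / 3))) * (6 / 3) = -63 / 26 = -2.42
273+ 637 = 910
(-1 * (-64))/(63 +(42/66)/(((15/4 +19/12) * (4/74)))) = 22528/22953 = 0.98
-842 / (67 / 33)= -27786 / 67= -414.72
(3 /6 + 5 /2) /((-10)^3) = -0.00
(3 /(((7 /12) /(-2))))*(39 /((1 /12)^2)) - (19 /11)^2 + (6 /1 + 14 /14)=-48923190 /847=-57760.55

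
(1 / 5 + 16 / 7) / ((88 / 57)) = 4959 / 3080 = 1.61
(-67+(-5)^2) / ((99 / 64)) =-896 / 33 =-27.15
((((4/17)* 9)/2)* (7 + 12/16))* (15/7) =4185/238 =17.58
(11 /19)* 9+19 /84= 8677 /1596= 5.44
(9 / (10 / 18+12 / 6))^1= 81 / 23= 3.52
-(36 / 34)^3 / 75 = -1944 / 122825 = -0.02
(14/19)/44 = 7/418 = 0.02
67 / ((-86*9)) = -67 / 774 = -0.09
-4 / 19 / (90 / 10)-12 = -2056 / 171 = -12.02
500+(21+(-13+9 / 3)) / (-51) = 25489 / 51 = 499.78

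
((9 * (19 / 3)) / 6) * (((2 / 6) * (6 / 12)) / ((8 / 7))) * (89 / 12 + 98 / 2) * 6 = 90041 / 192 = 468.96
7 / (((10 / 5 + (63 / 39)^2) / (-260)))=-307580 / 779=-394.84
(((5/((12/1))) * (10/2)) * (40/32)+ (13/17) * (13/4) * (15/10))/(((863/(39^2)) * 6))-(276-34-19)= -221.14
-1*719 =-719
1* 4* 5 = 20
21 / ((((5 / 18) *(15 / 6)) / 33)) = 24948 / 25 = 997.92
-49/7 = -7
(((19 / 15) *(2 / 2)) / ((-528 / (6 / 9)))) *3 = -19 / 3960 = -0.00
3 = 3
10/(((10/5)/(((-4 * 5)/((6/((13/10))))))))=-65/3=-21.67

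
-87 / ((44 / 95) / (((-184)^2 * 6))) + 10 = -419729650 / 11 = -38157240.91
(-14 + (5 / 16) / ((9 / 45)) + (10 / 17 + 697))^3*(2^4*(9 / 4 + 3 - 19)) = -355981792879013455 / 5030912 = -70758898760.11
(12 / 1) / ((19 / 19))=12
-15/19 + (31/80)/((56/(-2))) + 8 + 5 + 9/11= 13.01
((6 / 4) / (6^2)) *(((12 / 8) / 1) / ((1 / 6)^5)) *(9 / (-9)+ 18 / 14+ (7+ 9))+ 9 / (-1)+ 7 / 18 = 996187 / 126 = 7906.25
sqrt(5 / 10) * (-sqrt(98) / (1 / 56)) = -392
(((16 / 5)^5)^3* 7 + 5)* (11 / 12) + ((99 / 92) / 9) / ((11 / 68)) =2041824029489048260121 / 8422851562500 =242414818.11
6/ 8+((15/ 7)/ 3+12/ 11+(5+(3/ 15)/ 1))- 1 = 10403/ 1540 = 6.76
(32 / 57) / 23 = 32 / 1311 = 0.02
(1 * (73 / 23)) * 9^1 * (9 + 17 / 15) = 33288 / 115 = 289.46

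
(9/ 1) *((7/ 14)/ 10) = 9/ 20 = 0.45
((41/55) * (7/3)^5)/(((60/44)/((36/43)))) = 2756348/87075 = 31.65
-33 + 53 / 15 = -442 / 15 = -29.47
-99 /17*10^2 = -9900 /17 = -582.35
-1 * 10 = -10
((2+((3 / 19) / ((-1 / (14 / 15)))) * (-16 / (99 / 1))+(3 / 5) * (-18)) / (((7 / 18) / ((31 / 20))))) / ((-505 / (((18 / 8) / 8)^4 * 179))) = 150251643603 / 1936759193600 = 0.08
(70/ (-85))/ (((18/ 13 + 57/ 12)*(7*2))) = -52/ 5423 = -0.01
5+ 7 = 12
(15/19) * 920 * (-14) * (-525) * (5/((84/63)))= 380362500/19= 20019078.95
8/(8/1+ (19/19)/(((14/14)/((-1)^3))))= 8/7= 1.14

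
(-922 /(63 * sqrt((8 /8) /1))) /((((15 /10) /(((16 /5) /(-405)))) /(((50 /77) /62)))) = 29504 /36542583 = 0.00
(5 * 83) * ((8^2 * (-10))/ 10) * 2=-53120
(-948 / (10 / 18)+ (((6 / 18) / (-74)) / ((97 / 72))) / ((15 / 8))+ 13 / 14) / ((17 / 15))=-1285398105 / 854182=-1504.83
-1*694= -694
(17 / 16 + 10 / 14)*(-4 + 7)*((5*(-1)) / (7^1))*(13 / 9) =-12935 / 2352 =-5.50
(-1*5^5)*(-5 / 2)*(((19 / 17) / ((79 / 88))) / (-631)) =-15.41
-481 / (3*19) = -8.44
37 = 37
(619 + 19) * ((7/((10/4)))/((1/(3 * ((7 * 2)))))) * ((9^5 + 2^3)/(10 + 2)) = 369247986.80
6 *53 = 318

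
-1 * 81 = -81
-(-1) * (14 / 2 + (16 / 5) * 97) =1587 / 5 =317.40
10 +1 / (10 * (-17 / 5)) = 339 / 34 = 9.97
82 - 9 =73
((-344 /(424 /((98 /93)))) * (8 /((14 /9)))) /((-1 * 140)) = 258 /8215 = 0.03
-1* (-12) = 12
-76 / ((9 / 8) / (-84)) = 17024 / 3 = 5674.67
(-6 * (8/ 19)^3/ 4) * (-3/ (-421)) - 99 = -285878565/ 2887639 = -99.00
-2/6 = -1/3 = -0.33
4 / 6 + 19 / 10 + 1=107 / 30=3.57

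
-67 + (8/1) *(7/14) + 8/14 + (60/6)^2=263/7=37.57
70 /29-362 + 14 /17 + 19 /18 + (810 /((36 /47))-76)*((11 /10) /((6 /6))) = 64065211 /88740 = 721.94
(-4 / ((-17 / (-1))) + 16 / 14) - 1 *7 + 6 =-11 / 119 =-0.09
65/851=0.08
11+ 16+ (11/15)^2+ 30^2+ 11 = 211171/225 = 938.54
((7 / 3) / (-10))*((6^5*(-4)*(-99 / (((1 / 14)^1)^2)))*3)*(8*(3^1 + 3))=-101395058688 / 5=-20279011737.60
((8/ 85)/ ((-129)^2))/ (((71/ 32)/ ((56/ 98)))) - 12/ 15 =-562398212/ 702999045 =-0.80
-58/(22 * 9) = -29/99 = -0.29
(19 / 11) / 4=19 / 44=0.43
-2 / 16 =-1 / 8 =-0.12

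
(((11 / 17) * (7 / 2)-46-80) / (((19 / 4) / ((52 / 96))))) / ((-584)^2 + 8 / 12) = -54691 / 1321935640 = -0.00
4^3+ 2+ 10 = 76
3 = 3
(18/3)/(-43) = -0.14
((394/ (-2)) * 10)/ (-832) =985/ 416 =2.37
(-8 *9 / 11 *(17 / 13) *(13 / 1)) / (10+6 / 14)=-8568 / 803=-10.67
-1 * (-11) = 11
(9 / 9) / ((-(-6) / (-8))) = -1.33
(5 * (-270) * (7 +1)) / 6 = -1800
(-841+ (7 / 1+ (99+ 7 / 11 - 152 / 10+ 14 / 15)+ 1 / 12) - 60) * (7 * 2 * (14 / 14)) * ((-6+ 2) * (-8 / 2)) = -29883896 / 165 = -181114.52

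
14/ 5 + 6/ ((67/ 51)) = 2468/ 335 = 7.37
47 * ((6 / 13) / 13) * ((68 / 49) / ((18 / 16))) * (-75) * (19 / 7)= -24289600 / 57967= -419.02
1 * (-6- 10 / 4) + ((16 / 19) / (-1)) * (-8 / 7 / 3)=-8.18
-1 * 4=-4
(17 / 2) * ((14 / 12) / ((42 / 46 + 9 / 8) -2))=782 / 3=260.67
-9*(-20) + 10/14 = 1265/7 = 180.71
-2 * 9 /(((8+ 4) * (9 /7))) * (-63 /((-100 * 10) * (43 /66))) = -4851 /43000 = -0.11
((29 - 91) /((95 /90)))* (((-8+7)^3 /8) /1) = 279 /38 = 7.34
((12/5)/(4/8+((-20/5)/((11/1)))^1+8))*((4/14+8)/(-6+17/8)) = -122496/194215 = -0.63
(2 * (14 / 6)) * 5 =23.33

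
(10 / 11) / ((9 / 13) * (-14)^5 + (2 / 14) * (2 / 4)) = -1820 / 745423921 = -0.00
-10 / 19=-0.53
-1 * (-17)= 17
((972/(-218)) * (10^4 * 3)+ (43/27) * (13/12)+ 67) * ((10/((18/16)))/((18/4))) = -188859715880/715149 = -264084.43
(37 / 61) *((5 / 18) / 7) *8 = 0.19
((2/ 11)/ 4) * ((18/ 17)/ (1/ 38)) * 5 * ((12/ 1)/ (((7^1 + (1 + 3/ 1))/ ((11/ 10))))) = 2052/ 187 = 10.97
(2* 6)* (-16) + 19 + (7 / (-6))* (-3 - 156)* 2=198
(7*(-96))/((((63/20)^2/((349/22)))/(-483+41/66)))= 35555561600/68607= 518249.76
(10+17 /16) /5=177 /80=2.21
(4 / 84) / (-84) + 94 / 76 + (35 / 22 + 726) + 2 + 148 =878.83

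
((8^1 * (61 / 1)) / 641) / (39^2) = 488 / 974961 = 0.00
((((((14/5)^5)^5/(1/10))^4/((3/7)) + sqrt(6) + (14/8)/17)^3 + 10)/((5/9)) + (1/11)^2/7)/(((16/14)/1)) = 2809443591482589035725764000000000000000000000000000000000000000000000000000000000000000000000000000000000000000000000000000000000000000000000000000.00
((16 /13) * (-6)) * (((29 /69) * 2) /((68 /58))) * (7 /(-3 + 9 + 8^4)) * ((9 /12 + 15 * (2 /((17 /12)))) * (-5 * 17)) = 16.84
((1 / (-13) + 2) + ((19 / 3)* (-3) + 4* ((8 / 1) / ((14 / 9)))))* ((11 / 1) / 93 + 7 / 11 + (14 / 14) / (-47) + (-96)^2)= 46973874242 / 1458457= 32207.93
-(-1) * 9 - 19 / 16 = 125 / 16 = 7.81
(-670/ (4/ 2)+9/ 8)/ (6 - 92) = 2671/ 688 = 3.88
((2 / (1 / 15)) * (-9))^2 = 72900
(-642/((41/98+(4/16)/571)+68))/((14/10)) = -51321480/7657159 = -6.70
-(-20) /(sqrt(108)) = 10* sqrt(3) /9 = 1.92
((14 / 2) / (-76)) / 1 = -0.09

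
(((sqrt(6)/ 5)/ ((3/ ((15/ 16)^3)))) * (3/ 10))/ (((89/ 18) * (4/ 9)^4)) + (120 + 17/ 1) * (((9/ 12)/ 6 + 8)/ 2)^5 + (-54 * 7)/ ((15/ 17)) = 7971615 * sqrt(6)/ 93323264 + 792553028333/ 5242880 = 151167.70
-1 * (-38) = 38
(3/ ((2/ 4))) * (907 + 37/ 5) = 27432/ 5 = 5486.40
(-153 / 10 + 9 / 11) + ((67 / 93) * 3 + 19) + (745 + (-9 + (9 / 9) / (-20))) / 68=8116851 / 463760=17.50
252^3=16003008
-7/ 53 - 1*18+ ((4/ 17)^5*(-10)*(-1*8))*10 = -1321064977/ 75252421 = -17.56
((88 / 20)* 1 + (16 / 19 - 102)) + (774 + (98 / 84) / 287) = 15827243 / 23370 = 677.25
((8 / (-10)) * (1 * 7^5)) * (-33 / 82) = 1109262 / 205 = 5411.03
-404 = -404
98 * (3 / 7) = 42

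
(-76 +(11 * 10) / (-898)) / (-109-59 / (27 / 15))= 307611 / 572924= 0.54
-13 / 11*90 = -1170 / 11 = -106.36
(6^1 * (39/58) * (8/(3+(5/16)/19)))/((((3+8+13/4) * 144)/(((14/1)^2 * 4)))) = 46592/11397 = 4.09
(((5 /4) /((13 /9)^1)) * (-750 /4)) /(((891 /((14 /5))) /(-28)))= 6125 /429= 14.28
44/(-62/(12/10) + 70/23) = -276/305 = -0.90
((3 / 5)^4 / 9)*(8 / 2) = 36 / 625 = 0.06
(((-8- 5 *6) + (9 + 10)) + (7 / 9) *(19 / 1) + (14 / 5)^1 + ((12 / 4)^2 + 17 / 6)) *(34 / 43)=15929 / 1935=8.23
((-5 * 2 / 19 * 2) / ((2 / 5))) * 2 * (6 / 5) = -120 / 19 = -6.32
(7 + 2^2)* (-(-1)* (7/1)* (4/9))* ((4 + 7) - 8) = 308/3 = 102.67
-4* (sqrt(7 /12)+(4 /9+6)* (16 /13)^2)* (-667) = 1334* sqrt(21) /3+39614464 /1521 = 28082.73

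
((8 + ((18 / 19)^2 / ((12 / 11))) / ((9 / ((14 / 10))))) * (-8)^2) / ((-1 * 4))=-234736 / 1805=-130.05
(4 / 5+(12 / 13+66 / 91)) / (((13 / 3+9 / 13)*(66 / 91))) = 7241 / 10780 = 0.67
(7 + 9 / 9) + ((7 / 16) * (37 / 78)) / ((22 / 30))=37903 / 4576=8.28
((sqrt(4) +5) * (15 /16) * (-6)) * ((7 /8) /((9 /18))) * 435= -959175 /32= -29974.22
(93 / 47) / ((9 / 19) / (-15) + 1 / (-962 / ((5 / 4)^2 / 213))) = -28965512160 / 462379561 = -62.64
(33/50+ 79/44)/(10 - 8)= 2701/2200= 1.23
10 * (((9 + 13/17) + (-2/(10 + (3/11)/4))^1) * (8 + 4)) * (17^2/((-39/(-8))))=391908480/5759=68051.48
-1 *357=-357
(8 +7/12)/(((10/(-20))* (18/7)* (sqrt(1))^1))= -721/108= -6.68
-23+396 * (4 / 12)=109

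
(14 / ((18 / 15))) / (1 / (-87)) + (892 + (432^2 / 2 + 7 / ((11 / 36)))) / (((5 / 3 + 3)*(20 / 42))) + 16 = 2277171 / 55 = 41403.11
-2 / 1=-2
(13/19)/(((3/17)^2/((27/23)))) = 11271/437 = 25.79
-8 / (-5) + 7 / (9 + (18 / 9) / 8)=436 / 185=2.36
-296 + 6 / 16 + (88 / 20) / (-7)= -82951 / 280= -296.25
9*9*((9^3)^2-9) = 43045992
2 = 2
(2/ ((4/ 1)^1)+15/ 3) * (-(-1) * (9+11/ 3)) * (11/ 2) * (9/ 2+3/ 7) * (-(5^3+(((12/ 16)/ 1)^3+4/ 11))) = -425674271/ 1792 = -237541.45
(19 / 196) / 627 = 1 / 6468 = 0.00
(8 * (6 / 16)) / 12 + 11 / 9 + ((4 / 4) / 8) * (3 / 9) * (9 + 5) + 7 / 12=95 / 36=2.64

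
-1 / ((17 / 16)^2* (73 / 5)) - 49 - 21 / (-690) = -237909911 / 4852310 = -49.03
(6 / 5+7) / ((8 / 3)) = 123 / 40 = 3.08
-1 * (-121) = 121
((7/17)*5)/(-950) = -7/3230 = -0.00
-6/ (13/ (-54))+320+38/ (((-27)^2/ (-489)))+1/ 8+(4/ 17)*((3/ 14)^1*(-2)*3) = 319.26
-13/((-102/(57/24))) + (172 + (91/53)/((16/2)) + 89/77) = 173.67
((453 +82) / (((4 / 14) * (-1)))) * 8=-14980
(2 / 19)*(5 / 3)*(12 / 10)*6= 24 / 19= 1.26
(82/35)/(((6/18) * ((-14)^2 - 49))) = 82/1715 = 0.05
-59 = -59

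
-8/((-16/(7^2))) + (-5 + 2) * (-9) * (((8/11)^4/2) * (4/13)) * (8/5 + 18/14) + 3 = 411070193/13323310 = 30.85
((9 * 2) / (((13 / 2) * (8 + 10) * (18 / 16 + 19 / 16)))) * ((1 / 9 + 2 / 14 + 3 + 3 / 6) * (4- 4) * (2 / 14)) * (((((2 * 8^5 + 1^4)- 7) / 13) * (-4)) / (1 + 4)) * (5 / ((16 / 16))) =0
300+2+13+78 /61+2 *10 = 20513 /61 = 336.28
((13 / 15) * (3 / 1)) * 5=13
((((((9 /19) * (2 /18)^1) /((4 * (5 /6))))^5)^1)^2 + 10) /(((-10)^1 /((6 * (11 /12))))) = -6744172883581100000649539 /1226213251560200000000000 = -5.50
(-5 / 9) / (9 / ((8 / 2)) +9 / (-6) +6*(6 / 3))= -0.04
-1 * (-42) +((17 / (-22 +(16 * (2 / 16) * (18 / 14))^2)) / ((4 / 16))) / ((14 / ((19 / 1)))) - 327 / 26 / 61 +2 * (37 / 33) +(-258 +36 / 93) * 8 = -95179533211 / 47051862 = -2022.86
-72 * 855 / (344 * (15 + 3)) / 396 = -95 / 3784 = -0.03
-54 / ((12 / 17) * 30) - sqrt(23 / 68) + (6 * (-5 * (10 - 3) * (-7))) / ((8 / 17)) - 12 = 15546 / 5 - sqrt(391) / 34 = 3108.62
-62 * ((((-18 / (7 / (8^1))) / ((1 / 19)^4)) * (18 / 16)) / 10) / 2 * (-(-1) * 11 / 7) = 3599596341 / 245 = 14692229.96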